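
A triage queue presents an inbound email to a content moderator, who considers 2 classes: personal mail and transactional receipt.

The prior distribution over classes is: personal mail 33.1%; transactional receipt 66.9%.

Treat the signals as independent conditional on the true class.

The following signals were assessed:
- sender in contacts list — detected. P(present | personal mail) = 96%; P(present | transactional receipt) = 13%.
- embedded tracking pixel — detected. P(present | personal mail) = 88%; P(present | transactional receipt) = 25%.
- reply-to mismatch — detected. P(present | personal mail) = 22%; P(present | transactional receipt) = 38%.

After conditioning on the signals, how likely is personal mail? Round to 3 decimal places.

0.882

Multiply each prior by the joint likelihood of the signal pattern:
  personal mail: 0.331 × 0.96 × 0.88 × 0.22 = 0.061518
  transactional receipt: 0.669 × 0.13 × 0.25 × 0.38 = 0.0082622
Normalizing constant Z = 0.061518 + 0.0082622 = 0.06978.
P(personal mail | evidence) = 0.061518 / 0.06978 ≈ 0.882.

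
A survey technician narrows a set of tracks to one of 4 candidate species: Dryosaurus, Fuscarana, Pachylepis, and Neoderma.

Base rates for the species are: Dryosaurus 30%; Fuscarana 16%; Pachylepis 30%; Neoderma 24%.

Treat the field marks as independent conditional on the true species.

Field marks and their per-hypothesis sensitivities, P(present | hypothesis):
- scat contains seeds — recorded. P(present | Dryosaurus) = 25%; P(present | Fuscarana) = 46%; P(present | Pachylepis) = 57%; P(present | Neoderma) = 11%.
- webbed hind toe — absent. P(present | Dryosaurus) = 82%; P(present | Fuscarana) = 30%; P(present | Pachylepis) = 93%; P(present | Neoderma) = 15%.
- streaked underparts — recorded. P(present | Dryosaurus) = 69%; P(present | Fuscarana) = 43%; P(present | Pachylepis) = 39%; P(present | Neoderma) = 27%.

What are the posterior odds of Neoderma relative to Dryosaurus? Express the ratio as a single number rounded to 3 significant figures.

0.650

The normalizing constant cancels in an odds ratio, so compute prior × likelihood for the two hypotheses only (using 1 − P(present | H) for each absent field mark):
  Neoderma: 0.24 × 0.11 × (1 − 0.15) × 0.27 = 0.0060588
  Dryosaurus: 0.30 × 0.25 × (1 − 0.82) × 0.69 = 0.009315
Odds(Neoderma : Dryosaurus) = 0.0060588 / 0.009315 ≈ 0.650.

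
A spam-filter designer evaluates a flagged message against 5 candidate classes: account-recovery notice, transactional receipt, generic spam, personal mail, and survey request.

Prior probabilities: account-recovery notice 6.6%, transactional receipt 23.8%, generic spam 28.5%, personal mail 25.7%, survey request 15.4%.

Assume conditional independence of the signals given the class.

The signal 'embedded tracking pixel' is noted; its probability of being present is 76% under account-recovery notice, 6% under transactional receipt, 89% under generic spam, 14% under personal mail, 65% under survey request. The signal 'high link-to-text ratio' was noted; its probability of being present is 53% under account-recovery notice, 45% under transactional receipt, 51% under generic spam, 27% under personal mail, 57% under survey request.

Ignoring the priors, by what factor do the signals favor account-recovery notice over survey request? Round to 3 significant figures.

Joint likelihood of the signal pattern under each hypothesis:
  account-recovery notice: 0.76 × 0.53 = 0.4028
  survey request: 0.65 × 0.57 = 0.3705
Bayes factor = 0.4028 / 0.3705 ≈ 1.09

1.09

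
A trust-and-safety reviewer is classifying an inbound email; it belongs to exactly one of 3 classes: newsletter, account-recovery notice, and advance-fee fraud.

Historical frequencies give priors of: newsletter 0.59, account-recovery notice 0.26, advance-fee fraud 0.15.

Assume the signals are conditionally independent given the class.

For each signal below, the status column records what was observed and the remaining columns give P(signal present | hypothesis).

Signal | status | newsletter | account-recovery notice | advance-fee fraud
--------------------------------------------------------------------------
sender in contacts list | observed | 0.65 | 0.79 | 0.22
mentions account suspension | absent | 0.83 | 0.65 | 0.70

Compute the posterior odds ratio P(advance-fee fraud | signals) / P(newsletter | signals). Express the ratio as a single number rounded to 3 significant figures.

0.152

Unnormalized posterior weight (prior times the signal likelihoods) for each of the two hypotheses (using 1 − P(present | H) for each absent signal):
  advance-fee fraud: 0.15 × 0.22 × (1 − 0.70) = 0.0099
  newsletter: 0.59 × 0.65 × (1 − 0.83) = 0.065195
Odds(advance-fee fraud : newsletter) = 0.0099 / 0.065195 ≈ 0.152.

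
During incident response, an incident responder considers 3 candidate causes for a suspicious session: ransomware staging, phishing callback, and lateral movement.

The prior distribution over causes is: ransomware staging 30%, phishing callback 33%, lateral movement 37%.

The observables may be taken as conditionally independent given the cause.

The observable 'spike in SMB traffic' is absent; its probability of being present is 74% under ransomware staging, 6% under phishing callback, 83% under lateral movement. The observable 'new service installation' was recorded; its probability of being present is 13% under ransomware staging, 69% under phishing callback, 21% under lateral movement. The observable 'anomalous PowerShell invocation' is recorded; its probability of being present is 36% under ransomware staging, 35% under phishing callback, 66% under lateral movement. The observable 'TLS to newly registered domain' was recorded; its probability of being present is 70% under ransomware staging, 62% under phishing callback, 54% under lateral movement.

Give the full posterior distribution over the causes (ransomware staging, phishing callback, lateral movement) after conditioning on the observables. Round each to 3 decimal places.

0.048, 0.865, 0.088

Multiply each prior by the joint likelihood of the observable pattern (using 1 − P(present | H) for each absent observable):
  ransomware staging: 0.30 × (1 − 0.74) × 0.13 × 0.36 × 0.70 = 0.0025553
  phishing callback: 0.33 × (1 − 0.06) × 0.69 × 0.35 × 0.62 = 0.046446
  lateral movement: 0.37 × (1 − 0.83) × 0.21 × 0.66 × 0.54 = 0.0047077
Marginal likelihood of the evidence = 0.053709.
P(ransomware staging | evidence) = 0.0025553 / 0.053709 ≈ 0.048
P(phishing callback | evidence) = 0.046446 / 0.053709 ≈ 0.865
P(lateral movement | evidence) = 0.0047077 / 0.053709 ≈ 0.088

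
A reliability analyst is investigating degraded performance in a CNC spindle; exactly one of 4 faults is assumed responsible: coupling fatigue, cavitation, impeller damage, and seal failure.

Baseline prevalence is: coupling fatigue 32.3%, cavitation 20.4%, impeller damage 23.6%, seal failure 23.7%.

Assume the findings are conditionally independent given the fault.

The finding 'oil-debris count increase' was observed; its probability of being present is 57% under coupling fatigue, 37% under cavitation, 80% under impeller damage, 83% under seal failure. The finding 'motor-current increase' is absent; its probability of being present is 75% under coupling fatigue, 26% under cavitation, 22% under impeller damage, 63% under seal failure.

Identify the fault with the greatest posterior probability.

By Bayes' rule with conditional independence, the unnormalized weight for each hypothesis is prior × ∏ likelihoods (using 1 − P(present | H) for each absent finding):
  coupling fatigue: 0.323 × 0.57 × (1 − 0.75) = 0.046027
  cavitation: 0.204 × 0.37 × (1 − 0.26) = 0.055855
  impeller damage: 0.236 × 0.80 × (1 − 0.22) = 0.14726
  seal failure: 0.237 × 0.83 × (1 − 0.63) = 0.072783
Normalizing constant Z = 0.046027 + 0.055855 + 0.14726 + 0.072783 = 0.32193.
P(coupling fatigue | evidence) ≈ 0.046027 / 0.32193 ≈ 0.143
P(cavitation | evidence) ≈ 0.055855 / 0.32193 ≈ 0.174
P(impeller damage | evidence) ≈ 0.14726 / 0.32193 ≈ 0.457
P(seal failure | evidence) ≈ 0.072783 / 0.32193 ≈ 0.226
The largest is 0.457, so impeller damage is most probable.

impeller damage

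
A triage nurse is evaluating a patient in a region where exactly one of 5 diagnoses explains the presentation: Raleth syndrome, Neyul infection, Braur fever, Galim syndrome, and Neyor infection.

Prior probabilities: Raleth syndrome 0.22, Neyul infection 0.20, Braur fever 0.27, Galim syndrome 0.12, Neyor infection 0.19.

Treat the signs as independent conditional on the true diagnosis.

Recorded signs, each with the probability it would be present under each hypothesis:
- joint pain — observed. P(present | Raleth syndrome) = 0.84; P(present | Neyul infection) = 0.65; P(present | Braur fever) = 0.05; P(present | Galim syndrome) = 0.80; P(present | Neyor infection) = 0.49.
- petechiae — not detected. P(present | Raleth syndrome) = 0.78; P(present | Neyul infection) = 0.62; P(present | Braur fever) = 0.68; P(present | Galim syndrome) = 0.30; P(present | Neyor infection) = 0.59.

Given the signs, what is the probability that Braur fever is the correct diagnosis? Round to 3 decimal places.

0.022

By Bayes' rule with conditional independence, the unnormalized weight for each hypothesis is prior × ∏ likelihoods (using 1 − P(present | H) for each absent sign):
  Raleth syndrome: 0.22 × 0.84 × (1 − 0.78) = 0.040656
  Neyul infection: 0.20 × 0.65 × (1 − 0.62) = 0.0494
  Braur fever: 0.27 × 0.05 × (1 − 0.68) = 0.00432
  Galim syndrome: 0.12 × 0.80 × (1 − 0.30) = 0.0672
  Neyor infection: 0.19 × 0.49 × (1 − 0.59) = 0.038171
The unnormalized weights sum to 0.19975.
P(Braur fever | evidence) = 0.00432 / 0.19975 ≈ 0.022.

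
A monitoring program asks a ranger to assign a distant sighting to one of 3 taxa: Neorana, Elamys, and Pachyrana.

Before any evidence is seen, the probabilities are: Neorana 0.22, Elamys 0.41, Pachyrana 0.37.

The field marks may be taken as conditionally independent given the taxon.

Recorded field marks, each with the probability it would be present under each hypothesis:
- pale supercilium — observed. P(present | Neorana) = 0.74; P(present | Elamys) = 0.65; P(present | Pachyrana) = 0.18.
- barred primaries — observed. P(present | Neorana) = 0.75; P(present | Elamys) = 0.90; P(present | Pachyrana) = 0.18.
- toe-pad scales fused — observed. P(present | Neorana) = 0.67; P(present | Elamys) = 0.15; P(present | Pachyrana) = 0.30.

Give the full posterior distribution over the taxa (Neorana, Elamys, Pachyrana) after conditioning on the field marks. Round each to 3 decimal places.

0.674, 0.296, 0.030

By Bayes' rule with conditional independence, the unnormalized weight for each hypothesis is prior × ∏ likelihoods:
  Neorana: 0.22 × 0.74 × 0.75 × 0.67 = 0.081807
  Elamys: 0.41 × 0.65 × 0.90 × 0.15 = 0.035978
  Pachyrana: 0.37 × 0.18 × 0.18 × 0.30 = 0.0035964
Normalizing constant Z = 0.081807 + 0.035978 + 0.0035964 = 0.12138.
P(Neorana | evidence) = 0.081807 / 0.12138 ≈ 0.674
P(Elamys | evidence) = 0.035978 / 0.12138 ≈ 0.296
P(Pachyrana | evidence) = 0.0035964 / 0.12138 ≈ 0.030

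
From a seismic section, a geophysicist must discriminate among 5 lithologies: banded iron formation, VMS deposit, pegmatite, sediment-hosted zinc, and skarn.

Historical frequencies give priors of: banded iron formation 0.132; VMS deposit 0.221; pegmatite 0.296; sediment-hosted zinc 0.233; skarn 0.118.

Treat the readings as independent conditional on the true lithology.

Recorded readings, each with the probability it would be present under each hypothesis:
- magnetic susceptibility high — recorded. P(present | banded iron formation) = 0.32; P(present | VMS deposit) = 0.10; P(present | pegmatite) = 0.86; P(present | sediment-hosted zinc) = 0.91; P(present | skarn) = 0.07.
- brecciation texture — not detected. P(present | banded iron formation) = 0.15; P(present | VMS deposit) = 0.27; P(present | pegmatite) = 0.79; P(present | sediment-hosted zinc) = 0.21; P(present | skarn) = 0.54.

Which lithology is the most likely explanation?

sediment-hosted zinc

For each hypothesis, the unnormalized posterior weight is prior × product of the reading likelihoods (using 1 − P(present | H) for each absent reading):
  banded iron formation: 0.132 × 0.32 × (1 − 0.15) = 0.035904
  VMS deposit: 0.221 × 0.10 × (1 − 0.27) = 0.016133
  pegmatite: 0.296 × 0.86 × (1 − 0.79) = 0.053458
  sediment-hosted zinc: 0.233 × 0.91 × (1 − 0.21) = 0.1675
  skarn: 0.118 × 0.07 × (1 − 0.54) = 0.0037996
Normalizing constant Z = 0.035904 + 0.016133 + 0.053458 + 0.1675 + 0.0037996 = 0.2768.
P(banded iron formation | evidence) ≈ 0.035904 / 0.2768 ≈ 0.130
P(VMS deposit | evidence) ≈ 0.016133 / 0.2768 ≈ 0.058
P(pegmatite | evidence) ≈ 0.053458 / 0.2768 ≈ 0.193
P(sediment-hosted zinc | evidence) ≈ 0.1675 / 0.2768 ≈ 0.605
P(skarn | evidence) ≈ 0.0037996 / 0.2768 ≈ 0.014
The largest is 0.605, so sediment-hosted zinc is most probable.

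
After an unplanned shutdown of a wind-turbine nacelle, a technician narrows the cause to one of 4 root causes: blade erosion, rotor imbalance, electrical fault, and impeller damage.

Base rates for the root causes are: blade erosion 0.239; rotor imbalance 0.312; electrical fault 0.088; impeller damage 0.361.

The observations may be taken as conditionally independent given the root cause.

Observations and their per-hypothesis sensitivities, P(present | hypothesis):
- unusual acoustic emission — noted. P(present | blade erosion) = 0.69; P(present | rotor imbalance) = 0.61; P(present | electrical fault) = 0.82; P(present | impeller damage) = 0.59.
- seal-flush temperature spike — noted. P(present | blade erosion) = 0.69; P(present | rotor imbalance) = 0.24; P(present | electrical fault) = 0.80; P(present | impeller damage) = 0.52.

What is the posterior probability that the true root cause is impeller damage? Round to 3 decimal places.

For each hypothesis, the unnormalized posterior weight is prior × product of the observation likelihoods:
  blade erosion: 0.239 × 0.69 × 0.69 = 0.11379
  rotor imbalance: 0.312 × 0.61 × 0.24 = 0.045677
  electrical fault: 0.088 × 0.82 × 0.80 = 0.057728
  impeller damage: 0.361 × 0.59 × 0.52 = 0.11075
Marginal likelihood of the evidence = 0.32795.
P(impeller damage | evidence) = 0.11075 / 0.32795 ≈ 0.338.

0.338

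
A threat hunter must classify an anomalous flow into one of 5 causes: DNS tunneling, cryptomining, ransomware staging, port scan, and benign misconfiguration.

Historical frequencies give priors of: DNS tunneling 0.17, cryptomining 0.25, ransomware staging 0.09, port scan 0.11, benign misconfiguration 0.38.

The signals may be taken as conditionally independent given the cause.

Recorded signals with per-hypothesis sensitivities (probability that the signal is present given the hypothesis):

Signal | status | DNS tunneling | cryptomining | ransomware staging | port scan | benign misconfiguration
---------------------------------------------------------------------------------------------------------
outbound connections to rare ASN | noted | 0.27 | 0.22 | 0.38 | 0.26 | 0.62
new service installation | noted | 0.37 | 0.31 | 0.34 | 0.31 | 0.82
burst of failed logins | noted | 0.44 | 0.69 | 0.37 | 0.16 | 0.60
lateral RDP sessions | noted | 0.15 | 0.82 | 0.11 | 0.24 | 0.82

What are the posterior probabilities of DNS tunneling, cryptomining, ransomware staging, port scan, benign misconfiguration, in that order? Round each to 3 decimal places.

0.011, 0.090, 0.004, 0.003, 0.891

By Bayes' rule with conditional independence, the unnormalized weight for each hypothesis is prior × ∏ likelihoods:
  DNS tunneling: 0.17 × 0.27 × 0.37 × 0.44 × 0.15 = 0.0011209
  cryptomining: 0.25 × 0.22 × 0.31 × 0.69 × 0.82 = 0.0096469
  ransomware staging: 0.09 × 0.38 × 0.34 × 0.37 × 0.11 = 0.00047326
  port scan: 0.11 × 0.26 × 0.31 × 0.16 × 0.24 = 0.00034045
  benign misconfiguration: 0.38 × 0.62 × 0.82 × 0.60 × 0.82 = 0.09505
Normalizing constant Z = 0.0011209 + 0.0096469 + 0.00047326 + 0.00034045 + 0.09505 = 0.10663.
P(DNS tunneling | evidence) = 0.0011209 / 0.10663 ≈ 0.011
P(cryptomining | evidence) = 0.0096469 / 0.10663 ≈ 0.090
P(ransomware staging | evidence) = 0.00047326 / 0.10663 ≈ 0.004
P(port scan | evidence) = 0.00034045 / 0.10663 ≈ 0.003
P(benign misconfiguration | evidence) = 0.09505 / 0.10663 ≈ 0.891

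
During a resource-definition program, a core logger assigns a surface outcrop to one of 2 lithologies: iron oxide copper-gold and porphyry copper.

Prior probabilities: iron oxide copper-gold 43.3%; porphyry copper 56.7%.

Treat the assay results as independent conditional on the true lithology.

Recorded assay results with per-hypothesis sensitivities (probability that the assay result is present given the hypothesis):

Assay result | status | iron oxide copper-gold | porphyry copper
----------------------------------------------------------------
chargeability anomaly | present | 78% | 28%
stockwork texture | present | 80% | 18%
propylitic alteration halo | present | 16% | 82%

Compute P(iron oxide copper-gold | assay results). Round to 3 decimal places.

0.648

Multiply each prior by the joint likelihood of the assay result pattern:
  iron oxide copper-gold: 0.433 × 0.78 × 0.80 × 0.16 = 0.043231
  porphyry copper: 0.567 × 0.28 × 0.18 × 0.82 = 0.023433
Marginal likelihood of the evidence = 0.066664.
P(iron oxide copper-gold | evidence) = 0.043231 / 0.066664 ≈ 0.648.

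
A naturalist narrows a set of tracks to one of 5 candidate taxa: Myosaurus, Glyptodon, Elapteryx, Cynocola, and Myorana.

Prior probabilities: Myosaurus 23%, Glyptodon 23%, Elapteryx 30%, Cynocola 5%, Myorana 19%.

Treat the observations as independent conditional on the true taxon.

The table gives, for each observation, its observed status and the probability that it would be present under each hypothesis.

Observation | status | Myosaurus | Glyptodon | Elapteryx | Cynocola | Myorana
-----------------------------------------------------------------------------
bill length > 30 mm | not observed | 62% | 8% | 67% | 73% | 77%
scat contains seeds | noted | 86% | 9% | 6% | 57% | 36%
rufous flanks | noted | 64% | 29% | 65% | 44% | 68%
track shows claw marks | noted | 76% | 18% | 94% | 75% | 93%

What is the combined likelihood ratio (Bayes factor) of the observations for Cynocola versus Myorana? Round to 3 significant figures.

0.970

Joint likelihood of the evidence pattern under each hypothesis (using 1 − P(present | H) for each absent observation):
  Cynocola: (1 − 0.73) × 0.57 × 0.44 × 0.75 = 0.050787
  Myorana: (1 − 0.77) × 0.36 × 0.68 × 0.93 = 0.052363
Bayes factor = 0.050787 / 0.052363 ≈ 0.970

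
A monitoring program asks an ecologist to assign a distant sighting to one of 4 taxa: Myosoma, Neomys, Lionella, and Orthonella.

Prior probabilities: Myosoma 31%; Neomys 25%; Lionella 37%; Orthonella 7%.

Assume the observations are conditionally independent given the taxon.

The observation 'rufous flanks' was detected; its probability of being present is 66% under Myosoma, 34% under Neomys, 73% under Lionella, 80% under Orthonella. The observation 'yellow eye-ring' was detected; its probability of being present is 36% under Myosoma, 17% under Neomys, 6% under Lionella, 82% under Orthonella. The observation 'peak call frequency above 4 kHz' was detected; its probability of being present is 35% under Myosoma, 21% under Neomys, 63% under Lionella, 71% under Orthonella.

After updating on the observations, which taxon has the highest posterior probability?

For each hypothesis, the unnormalized posterior weight is prior × product of the observation likelihoods:
  Myosoma: 0.31 × 0.66 × 0.36 × 0.35 = 0.02578
  Neomys: 0.25 × 0.34 × 0.17 × 0.21 = 0.0030345
  Lionella: 0.37 × 0.73 × 0.06 × 0.63 = 0.01021
  Orthonella: 0.07 × 0.80 × 0.82 × 0.71 = 0.032603
Marginal likelihood of the evidence = 0.071627.
P(Myosoma | evidence) ≈ 0.02578 / 0.071627 ≈ 0.360
P(Neomys | evidence) ≈ 0.0030345 / 0.071627 ≈ 0.042
P(Lionella | evidence) ≈ 0.01021 / 0.071627 ≈ 0.143
P(Orthonella | evidence) ≈ 0.032603 / 0.071627 ≈ 0.455
The largest is 0.455, so Orthonella is most probable.

Orthonella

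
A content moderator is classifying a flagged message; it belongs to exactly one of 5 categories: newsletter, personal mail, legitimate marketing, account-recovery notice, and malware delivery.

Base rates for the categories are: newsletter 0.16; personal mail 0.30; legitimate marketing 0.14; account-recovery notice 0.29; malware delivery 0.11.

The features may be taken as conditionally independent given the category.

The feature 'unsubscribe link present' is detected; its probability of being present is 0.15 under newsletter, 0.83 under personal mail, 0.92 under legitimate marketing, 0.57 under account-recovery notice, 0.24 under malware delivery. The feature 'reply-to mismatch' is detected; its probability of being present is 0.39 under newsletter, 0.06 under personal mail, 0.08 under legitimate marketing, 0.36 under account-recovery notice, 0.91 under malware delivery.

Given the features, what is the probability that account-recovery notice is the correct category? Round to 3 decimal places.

For each hypothesis, the unnormalized posterior weight is prior × product of the feature likelihoods:
  newsletter: 0.16 × 0.15 × 0.39 = 0.00936
  personal mail: 0.30 × 0.83 × 0.06 = 0.01494
  legitimate marketing: 0.14 × 0.92 × 0.08 = 0.010304
  account-recovery notice: 0.29 × 0.57 × 0.36 = 0.059508
  malware delivery: 0.11 × 0.24 × 0.91 = 0.024024
Normalizing constant Z = 0.00936 + 0.01494 + 0.010304 + 0.059508 + 0.024024 = 0.11814.
P(account-recovery notice | evidence) = 0.059508 / 0.11814 ≈ 0.504.

0.504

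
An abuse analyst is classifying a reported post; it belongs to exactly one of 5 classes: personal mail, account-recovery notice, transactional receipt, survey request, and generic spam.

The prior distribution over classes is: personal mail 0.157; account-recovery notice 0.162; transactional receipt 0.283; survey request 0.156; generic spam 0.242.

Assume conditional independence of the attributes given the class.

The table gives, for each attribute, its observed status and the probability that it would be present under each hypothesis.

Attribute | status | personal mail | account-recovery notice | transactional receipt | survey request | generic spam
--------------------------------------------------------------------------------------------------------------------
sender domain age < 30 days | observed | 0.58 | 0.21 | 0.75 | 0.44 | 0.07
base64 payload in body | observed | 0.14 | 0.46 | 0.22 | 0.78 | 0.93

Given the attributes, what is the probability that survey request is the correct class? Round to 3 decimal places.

By Bayes' rule with conditional independence, the unnormalized weight for each hypothesis is prior × ∏ likelihoods:
  personal mail: 0.157 × 0.58 × 0.14 = 0.012748
  account-recovery notice: 0.162 × 0.21 × 0.46 = 0.015649
  transactional receipt: 0.283 × 0.75 × 0.22 = 0.046695
  survey request: 0.156 × 0.44 × 0.78 = 0.053539
  generic spam: 0.242 × 0.07 × 0.93 = 0.015754
Normalizing constant Z = 0.012748 + 0.015649 + 0.046695 + 0.053539 + 0.015754 = 0.14439.
P(survey request | evidence) = 0.053539 / 0.14439 ≈ 0.371.

0.371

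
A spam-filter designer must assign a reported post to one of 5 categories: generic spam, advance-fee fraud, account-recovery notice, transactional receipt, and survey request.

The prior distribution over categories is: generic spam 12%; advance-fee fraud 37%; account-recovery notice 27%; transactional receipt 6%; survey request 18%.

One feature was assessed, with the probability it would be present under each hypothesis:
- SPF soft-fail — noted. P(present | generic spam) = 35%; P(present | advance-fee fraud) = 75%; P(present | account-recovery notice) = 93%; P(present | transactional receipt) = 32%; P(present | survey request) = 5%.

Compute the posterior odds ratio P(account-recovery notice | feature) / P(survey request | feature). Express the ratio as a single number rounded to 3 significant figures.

27.9

The normalizing constant cancels in an odds ratio, so compute prior × likelihood for the two hypotheses only:
  account-recovery notice: 0.27 × 0.93 = 0.2511
  survey request: 0.18 × 0.05 = 0.009
Odds(account-recovery notice : survey request) = 0.2511 / 0.009 ≈ 27.9.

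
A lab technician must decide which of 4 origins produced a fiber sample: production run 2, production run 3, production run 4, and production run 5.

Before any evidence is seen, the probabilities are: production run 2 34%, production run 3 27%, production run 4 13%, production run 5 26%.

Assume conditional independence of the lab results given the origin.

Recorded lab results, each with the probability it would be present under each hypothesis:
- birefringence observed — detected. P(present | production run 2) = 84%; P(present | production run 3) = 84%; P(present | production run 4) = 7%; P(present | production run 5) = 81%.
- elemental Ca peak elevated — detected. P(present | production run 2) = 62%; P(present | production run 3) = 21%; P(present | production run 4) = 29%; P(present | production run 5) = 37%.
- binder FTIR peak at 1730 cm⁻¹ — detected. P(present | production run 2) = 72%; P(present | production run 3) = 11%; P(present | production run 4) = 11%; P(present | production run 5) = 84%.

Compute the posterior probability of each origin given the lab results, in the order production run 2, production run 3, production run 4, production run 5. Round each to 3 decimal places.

Multiply each prior by the joint likelihood of the lab result pattern:
  production run 2: 0.34 × 0.84 × 0.62 × 0.72 = 0.12749
  production run 3: 0.27 × 0.84 × 0.21 × 0.11 = 0.0052391
  production run 4: 0.13 × 0.07 × 0.29 × 0.11 = 0.00029029
  production run 5: 0.26 × 0.81 × 0.37 × 0.84 = 0.065454
Marginal likelihood of the evidence = 0.19848.
P(production run 2 | evidence) = 0.12749 / 0.19848 ≈ 0.642
P(production run 3 | evidence) = 0.0052391 / 0.19848 ≈ 0.026
P(production run 4 | evidence) = 0.00029029 / 0.19848 ≈ 0.001
P(production run 5 | evidence) = 0.065454 / 0.19848 ≈ 0.330

0.642, 0.026, 0.001, 0.330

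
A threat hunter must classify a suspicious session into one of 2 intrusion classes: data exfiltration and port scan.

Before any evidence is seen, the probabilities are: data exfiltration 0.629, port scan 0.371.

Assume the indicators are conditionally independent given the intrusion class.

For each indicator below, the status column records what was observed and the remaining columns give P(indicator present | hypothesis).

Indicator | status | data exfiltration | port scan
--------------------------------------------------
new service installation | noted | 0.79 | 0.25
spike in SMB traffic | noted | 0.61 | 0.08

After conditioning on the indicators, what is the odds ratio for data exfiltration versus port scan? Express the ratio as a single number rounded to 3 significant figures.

40.9

Posterior odds equal prior odds times the likelihood ratio; only the two competing hypotheses matter.
  data exfiltration: 0.629 × 0.79 × 0.61 = 0.30312
  port scan: 0.371 × 0.25 × 0.08 = 0.00742
Posterior odds = 0.30312 / 0.00742 ≈ 40.9.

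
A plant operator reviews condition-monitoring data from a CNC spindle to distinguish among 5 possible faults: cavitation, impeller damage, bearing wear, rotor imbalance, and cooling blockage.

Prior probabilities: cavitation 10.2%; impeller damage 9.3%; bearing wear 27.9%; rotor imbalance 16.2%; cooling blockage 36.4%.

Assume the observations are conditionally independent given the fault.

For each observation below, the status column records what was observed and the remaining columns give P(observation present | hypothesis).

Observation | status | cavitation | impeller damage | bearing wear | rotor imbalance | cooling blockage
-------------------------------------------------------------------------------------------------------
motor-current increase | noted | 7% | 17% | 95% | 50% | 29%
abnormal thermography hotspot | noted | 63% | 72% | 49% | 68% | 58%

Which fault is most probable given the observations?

bearing wear

Multiply each prior by the joint likelihood of the evidence pattern:
  cavitation: 0.102 × 0.07 × 0.63 = 0.0044982
  impeller damage: 0.093 × 0.17 × 0.72 = 0.011383
  bearing wear: 0.279 × 0.95 × 0.49 = 0.12987
  rotor imbalance: 0.162 × 0.50 × 0.68 = 0.05508
  cooling blockage: 0.364 × 0.29 × 0.58 = 0.061225
The unnormalized weights sum to 0.26206.
P(cavitation | evidence) ≈ 0.0044982 / 0.26206 ≈ 0.017
P(impeller damage | evidence) ≈ 0.011383 / 0.26206 ≈ 0.043
P(bearing wear | evidence) ≈ 0.12987 / 0.26206 ≈ 0.496
P(rotor imbalance | evidence) ≈ 0.05508 / 0.26206 ≈ 0.210
P(cooling blockage | evidence) ≈ 0.061225 / 0.26206 ≈ 0.234
The largest is 0.496, so bearing wear is most probable.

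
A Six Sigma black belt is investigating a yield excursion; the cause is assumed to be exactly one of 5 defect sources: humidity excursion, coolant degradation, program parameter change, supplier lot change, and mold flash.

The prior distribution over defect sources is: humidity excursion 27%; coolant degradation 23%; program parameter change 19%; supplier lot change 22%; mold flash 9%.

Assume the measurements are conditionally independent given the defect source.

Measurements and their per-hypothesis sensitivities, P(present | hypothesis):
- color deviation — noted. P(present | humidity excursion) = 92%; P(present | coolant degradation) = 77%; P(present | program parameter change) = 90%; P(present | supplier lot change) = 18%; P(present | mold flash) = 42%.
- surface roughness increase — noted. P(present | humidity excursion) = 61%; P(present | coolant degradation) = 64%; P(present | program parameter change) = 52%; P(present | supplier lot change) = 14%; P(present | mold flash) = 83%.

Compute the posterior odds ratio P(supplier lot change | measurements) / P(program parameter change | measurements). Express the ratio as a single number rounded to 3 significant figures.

0.0623

Unnormalized posterior weight (prior times the measurement likelihoods) for each of the two hypotheses:
  supplier lot change: 0.22 × 0.18 × 0.14 = 0.005544
  program parameter change: 0.19 × 0.90 × 0.52 = 0.08892
Odds(supplier lot change : program parameter change) = 0.005544 / 0.08892 ≈ 0.0623.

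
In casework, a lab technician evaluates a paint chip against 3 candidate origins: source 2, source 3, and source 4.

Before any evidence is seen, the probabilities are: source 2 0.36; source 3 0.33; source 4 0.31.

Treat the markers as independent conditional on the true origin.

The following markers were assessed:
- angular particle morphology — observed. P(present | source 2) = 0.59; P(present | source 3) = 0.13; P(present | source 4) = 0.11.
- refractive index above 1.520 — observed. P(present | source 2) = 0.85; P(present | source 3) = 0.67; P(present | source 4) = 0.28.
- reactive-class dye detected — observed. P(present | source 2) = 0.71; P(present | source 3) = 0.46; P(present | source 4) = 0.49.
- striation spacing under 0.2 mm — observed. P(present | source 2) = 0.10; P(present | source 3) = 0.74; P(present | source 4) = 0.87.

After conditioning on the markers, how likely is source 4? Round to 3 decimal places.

0.153

Multiply each prior by the joint likelihood of the marker pattern:
  source 2: 0.36 × 0.59 × 0.85 × 0.71 × 0.10 = 0.012818
  source 3: 0.33 × 0.13 × 0.67 × 0.46 × 0.74 = 0.0097841
  source 4: 0.31 × 0.11 × 0.28 × 0.49 × 0.87 = 0.0040703
Normalizing constant Z = 0.012818 + 0.0097841 + 0.0040703 = 0.026673.
P(source 4 | evidence) = 0.0040703 / 0.026673 ≈ 0.153.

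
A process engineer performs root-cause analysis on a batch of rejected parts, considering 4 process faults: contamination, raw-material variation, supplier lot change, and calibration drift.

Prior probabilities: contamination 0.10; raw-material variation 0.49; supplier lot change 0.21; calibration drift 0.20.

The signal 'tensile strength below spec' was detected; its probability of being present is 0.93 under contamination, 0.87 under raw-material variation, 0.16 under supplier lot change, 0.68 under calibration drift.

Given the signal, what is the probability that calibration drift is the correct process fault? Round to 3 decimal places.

For each hypothesis, the unnormalized posterior weight is prior × likelihood:
  contamination: 0.10 × 0.93 = 0.093
  raw-material variation: 0.49 × 0.87 = 0.4263
  supplier lot change: 0.21 × 0.16 = 0.0336
  calibration drift: 0.20 × 0.68 = 0.136
The unnormalized weights sum to 0.6889.
P(calibration drift | evidence) = 0.136 / 0.6889 ≈ 0.197.

0.197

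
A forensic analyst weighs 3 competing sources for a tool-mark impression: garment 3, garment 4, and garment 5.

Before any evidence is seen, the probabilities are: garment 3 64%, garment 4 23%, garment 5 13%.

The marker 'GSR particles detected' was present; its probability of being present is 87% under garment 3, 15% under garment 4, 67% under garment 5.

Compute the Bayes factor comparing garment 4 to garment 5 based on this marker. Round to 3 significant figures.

The Bayes factor is the ratio of the two likelihoods.
  garment 4: 0.15
  garment 5: 0.67
Bayes factor = 0.15 / 0.67 ≈ 0.224

0.224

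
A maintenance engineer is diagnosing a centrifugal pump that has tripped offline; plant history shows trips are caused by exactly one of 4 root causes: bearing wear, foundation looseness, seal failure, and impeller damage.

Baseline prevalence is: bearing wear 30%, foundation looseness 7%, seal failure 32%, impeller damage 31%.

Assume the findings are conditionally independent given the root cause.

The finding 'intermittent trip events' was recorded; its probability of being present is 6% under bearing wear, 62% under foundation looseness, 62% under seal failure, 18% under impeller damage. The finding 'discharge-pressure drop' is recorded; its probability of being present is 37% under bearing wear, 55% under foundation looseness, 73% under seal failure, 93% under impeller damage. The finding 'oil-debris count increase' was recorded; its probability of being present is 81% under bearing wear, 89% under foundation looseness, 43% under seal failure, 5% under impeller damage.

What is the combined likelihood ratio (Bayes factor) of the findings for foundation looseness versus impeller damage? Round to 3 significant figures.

36.3

Take the product of per-finding likelihoods under each hypothesis, then divide.
  foundation looseness: 0.62 × 0.55 × 0.89 = 0.30349
  impeller damage: 0.18 × 0.93 × 0.05 = 0.00837
Bayes factor = 0.30349 / 0.00837 ≈ 36.3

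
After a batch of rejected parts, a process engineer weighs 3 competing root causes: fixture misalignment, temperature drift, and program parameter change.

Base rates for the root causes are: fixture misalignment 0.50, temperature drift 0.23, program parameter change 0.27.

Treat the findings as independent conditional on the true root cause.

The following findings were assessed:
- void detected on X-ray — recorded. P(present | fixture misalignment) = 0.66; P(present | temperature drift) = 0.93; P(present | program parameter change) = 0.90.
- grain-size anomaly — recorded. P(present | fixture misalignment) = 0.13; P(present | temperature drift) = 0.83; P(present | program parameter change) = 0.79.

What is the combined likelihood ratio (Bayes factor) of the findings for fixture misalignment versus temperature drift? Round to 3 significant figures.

0.111

Joint likelihood of the evidence pattern under each hypothesis:
  fixture misalignment: 0.66 × 0.13 = 0.0858
  temperature drift: 0.93 × 0.83 = 0.7719
Bayes factor = 0.0858 / 0.7719 ≈ 0.111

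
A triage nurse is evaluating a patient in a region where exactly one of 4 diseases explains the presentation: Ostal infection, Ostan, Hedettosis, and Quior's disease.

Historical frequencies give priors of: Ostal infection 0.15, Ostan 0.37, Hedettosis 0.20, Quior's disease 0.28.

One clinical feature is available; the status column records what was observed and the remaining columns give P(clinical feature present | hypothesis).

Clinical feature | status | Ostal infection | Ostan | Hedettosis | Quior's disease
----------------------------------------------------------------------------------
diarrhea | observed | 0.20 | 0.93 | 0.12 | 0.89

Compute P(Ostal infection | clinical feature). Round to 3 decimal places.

Multiply each prior by the likelihood of the clinical feature:
  Ostal infection: 0.15 × 0.20 = 0.03
  Ostan: 0.37 × 0.93 = 0.3441
  Hedettosis: 0.20 × 0.12 = 0.024
  Quior's disease: 0.28 × 0.89 = 0.2492
Normalizing constant Z = 0.03 + 0.3441 + 0.024 + 0.2492 = 0.6473.
P(Ostal infection | evidence) = 0.03 / 0.6473 ≈ 0.046.

0.046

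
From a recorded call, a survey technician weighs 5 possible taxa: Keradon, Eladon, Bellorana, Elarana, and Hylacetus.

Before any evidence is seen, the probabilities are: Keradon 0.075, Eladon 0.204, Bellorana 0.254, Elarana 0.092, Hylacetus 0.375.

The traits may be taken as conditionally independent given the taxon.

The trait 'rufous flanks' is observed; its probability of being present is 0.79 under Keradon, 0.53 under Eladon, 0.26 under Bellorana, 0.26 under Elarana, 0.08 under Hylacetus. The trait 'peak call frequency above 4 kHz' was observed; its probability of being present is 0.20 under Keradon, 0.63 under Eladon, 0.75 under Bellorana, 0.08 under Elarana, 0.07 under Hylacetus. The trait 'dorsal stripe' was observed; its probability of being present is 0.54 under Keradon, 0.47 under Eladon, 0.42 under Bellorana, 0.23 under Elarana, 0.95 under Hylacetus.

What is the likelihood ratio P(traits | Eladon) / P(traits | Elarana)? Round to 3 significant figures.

32.8

Joint likelihood of the trait pattern under each hypothesis:
  Eladon: 0.53 × 0.63 × 0.47 = 0.15693
  Elarana: 0.26 × 0.08 × 0.23 = 0.004784
Bayes factor = 0.15693 / 0.004784 ≈ 32.8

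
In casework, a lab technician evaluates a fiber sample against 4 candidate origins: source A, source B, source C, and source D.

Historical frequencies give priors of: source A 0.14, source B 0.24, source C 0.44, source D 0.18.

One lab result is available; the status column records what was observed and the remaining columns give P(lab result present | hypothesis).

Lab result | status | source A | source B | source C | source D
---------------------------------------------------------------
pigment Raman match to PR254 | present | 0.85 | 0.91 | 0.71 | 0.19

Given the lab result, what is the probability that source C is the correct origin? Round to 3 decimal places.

For each hypothesis, the unnormalized posterior weight is prior × likelihood:
  source A: 0.14 × 0.85 = 0.119
  source B: 0.24 × 0.91 = 0.2184
  source C: 0.44 × 0.71 = 0.3124
  source D: 0.18 × 0.19 = 0.0342
Marginal likelihood of the evidence = 0.684.
P(source C | evidence) = 0.3124 / 0.684 ≈ 0.457.

0.457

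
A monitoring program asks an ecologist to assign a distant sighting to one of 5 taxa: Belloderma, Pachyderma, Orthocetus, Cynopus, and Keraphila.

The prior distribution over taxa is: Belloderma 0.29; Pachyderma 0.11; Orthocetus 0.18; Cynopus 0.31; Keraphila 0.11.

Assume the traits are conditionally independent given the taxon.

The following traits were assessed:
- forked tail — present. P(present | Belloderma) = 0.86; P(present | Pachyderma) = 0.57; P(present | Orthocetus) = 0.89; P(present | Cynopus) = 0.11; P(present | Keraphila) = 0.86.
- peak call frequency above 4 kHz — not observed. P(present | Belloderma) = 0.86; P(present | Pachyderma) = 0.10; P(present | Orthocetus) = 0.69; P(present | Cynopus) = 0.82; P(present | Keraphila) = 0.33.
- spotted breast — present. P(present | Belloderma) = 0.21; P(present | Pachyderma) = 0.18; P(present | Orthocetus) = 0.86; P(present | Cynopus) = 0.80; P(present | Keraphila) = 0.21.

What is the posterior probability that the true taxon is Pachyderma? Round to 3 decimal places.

0.130

For each hypothesis, the unnormalized posterior weight is prior × product of the trait likelihoods (using 1 − P(present | H) for each absent trait):
  Belloderma: 0.29 × 0.86 × (1 − 0.86) × 0.21 = 0.0073324
  Pachyderma: 0.11 × 0.57 × (1 − 0.10) × 0.18 = 0.010157
  Orthocetus: 0.18 × 0.89 × (1 − 0.69) × 0.86 = 0.042709
  Cynopus: 0.31 × 0.11 × (1 − 0.82) × 0.80 = 0.0049104
  Keraphila: 0.11 × 0.86 × (1 − 0.33) × 0.21 = 0.01331
Normalizing constant Z = 0.0073324 + 0.010157 + 0.042709 + 0.0049104 + 0.01331 = 0.07842.
P(Pachyderma | evidence) = 0.010157 / 0.07842 ≈ 0.130.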